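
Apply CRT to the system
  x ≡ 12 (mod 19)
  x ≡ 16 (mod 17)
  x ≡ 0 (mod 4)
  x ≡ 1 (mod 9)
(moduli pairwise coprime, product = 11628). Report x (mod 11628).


Product of moduli M = 19 · 17 · 4 · 9 = 11628.
Merge one congruence at a time:
  Start: x ≡ 12 (mod 19).
  Combine with x ≡ 16 (mod 17); new modulus lcm = 323.
    Write x = 12 + 19·t and substitute into x ≡ 16 (mod 17): 19·t ≡ 16 − 12 = 4 (mod 17).
    Reduce coefficients mod 17: 2·t ≡ 4 (mod 17).
    The inverse of 2 mod 17 is 9 (since 2·9 = 18 = 1·17 + 1), so t ≡ 9·4 = 36 ≡ 2 (mod 17).
    Then x = 12 + 19·2 = 50, valid modulo lcm(19, 17) = 323: x ≡ 50 (mod 323).
  Combine with x ≡ 0 (mod 4); new modulus lcm = 1292.
    Write x = 50 + 323·t and substitute into x ≡ 0 (mod 4): 323·t ≡ 0 − 50 = -50 (mod 4).
    Reduce coefficients mod 4: 3·t ≡ 2 (mod 4).
    The inverse of 3 mod 4 is 3 (since 3·3 = 9 = 2·4 + 1), so t ≡ 3·2 = 6 ≡ 2 (mod 4).
    Then x = 50 + 323·2 = 696, valid modulo lcm(323, 4) = 1292: x ≡ 696 (mod 1292).
  Combine with x ≡ 1 (mod 9); new modulus lcm = 11628.
    Write x = 696 + 1292·t and substitute into x ≡ 1 (mod 9): 1292·t ≡ 1 − 696 = -695 (mod 9).
    Reduce coefficients mod 9: 5·t ≡ 7 (mod 9).
    The inverse of 5 mod 9 is 2 (since 5·2 = 10 = 1·9 + 1), so t ≡ 2·7 = 14 ≡ 5 (mod 9).
    Then x = 696 + 1292·5 = 7156, valid modulo lcm(1292, 9) = 11628: x ≡ 7156 (mod 11628).
Verify against each original: 7156 mod 19 = 12, 7156 mod 17 = 16, 7156 mod 4 = 0, 7156 mod 9 = 1.

x ≡ 7156 (mod 11628).


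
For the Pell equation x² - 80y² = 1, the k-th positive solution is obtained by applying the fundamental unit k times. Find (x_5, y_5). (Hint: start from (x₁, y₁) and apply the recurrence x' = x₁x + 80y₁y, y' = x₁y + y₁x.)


Step 1: Find the fundamental solution (x₁, y₁) of x² - 80y² = 1.
  Expand √80 as a continued fraction. a₀ = ⌊√80⌋ = 8; iterate m_{k+1} = d_k·a_k − m_k, d_{k+1} = (80 − m_{k+1}²)/d_k, a_{k+1} = ⌊(a₀ + m_{k+1})/d_{k+1}⌋ (starting m₀ = 0, d₀ = 1), with convergents p_k = a_k·p_{k-1} + p_{k-2}, q_k = a_k·q_{k-1} + q_{k-2} (p₋₁ = 1, q₋₁ = 0):
  k = 0: a₀ = 8; p₀/q₀ = 8/1; p₀² − 80·q₀² = 64 − 80 = -16.
  k = 1: m = 8, d = 16, a = ⌊(8 + 8)/16⌋ = 1; p/q = (1·8 + 1)/(1·1 + 0) = 9/1; p² − 80·q² = 81 − 80 = 1.
  The first convergent with p² − 80·q² = 1 gives the fundamental solution (x₁, y₁) = (9, 1).
Step 2: Apply the recurrence (x_{n+1}, y_{n+1}) = (x₁x_n + 80y₁y_n, x₁y_n + y₁x_n) repeatedly.
  From (x_1, y_1) = (9, 1): x_2 = 9·9 + 80·1·1 = 161; y_2 = 9·1 + 1·9 = 18.
  From (x_2, y_2) = (161, 18): x_3 = 9·161 + 80·1·18 = 2889; y_3 = 9·18 + 1·161 = 323.
  From (x_3, y_3) = (2889, 323): x_4 = 9·2889 + 80·1·323 = 51841; y_4 = 9·323 + 1·2889 = 5796.
  From (x_4, y_4) = (51841, 5796): x_5 = 9·51841 + 80·1·5796 = 930249; y_5 = 9·5796 + 1·51841 = 104005.
Step 3: Verify x_5² - 80·y_5² = 865363202001 - 865363202000 = 1 (should be 1). ✓

(x_1, y_1) = (9, 1); (x_5, y_5) = (930249, 104005).


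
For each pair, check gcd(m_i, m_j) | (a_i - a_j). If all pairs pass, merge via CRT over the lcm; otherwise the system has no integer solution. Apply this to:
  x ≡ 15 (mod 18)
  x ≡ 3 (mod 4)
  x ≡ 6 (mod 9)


Moduli 18, 4, 9 are not pairwise coprime, so CRT works modulo lcm(m_i) when all pairwise compatibility conditions hold.
Pairwise compatibility: gcd(m_i, m_j) must divide a_i - a_j for every pair.
Merge one congruence at a time:
  Start: x ≡ 15 (mod 18).
  Combine with x ≡ 3 (mod 4): gcd(18, 4) = 2; 3 - 15 = -12, which IS divisible by 2, so compatible.
    Write x = 15 + 18·t and substitute into x ≡ 3 (mod 4): 18·t ≡ 3 − 15 = -12 (mod 4).
    Divide the congruence (and modulus) by g = 2: 9·t ≡ -6 (mod 2).
    Reduce coefficients mod 2: 1·t ≡ 0 (mod 2).
    So t ≡ 0 (mod 2).
    Then x = 15 + 18·0 = 15, valid modulo lcm(18, 4) = 36: x ≡ 15 (mod 36).
  Combine with x ≡ 6 (mod 9): gcd(36, 9) = 9; 6 - 15 = -9, which IS divisible by 9, so compatible.
    Write x = 15 + 36·t and substitute into x ≡ 6 (mod 9): 36·t ≡ 6 − 15 = -9 (mod 9).
    Divide the congruence (and modulus) by g = 9: 4·t ≡ -1 (mod 1).
    Modulo 1 every t works; take t = 0.
    Then x = 15 + 36·0 = 15, valid modulo lcm(36, 9) = 36: x ≡ 15 (mod 36).
Verify: 15 mod 18 = 15, 15 mod 4 = 3, 15 mod 9 = 6.

x ≡ 15 (mod 36).


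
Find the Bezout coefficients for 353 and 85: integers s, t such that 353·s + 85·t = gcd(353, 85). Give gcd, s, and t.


Euclidean algorithm on (353, 85) — divide until remainder is 0:
  353 = 4 · 85 + 13
  85 = 6 · 13 + 7
  13 = 1 · 7 + 6
  7 = 1 · 6 + 1
  6 = 6 · 1 + 0
gcd(353, 85) = 1.
Track Bezout coefficients alongside the remainders: start with r₀ = 353 = a·1 + b·0 (s = 1, t = 0) and r₁ = 85 = a·0 + b·1 (s = 0, t = 1); each new remainder r_{k+1} = r_{k-1} − q_k·r_k inherits s_{k+1} = s_{k-1} − q_k·s_k, t_{k+1} = t_{k-1} − q_k·t_k, so r_k = a·s_k + b·t_k at every step:
  q = 4: r = 13, s = 1 − 4·0 = 1, t = 0 − 4·1 = -4  (check: 353·1 + 85·(-4) = 13)
  q = 6: r = 7, s = 0 − 6·1 = -6, t = 1 − 6·(-4) = 25  (check: 353·(-6) + 85·25 = 7)
  q = 1: r = 6, s = 1 − 1·(-6) = 7, t = -4 − 1·25 = -29  (check: 353·7 + 85·(-29) = 6)
  q = 1: r = 1, s = -6 − 1·7 = -13, t = 25 − 1·(-29) = 54  (check: 353·(-13) + 85·54 = 1)
The row with r = 1 (the gcd) gives the Bezout coefficients s = -13, t = 54.
Result: 353 · (-13) + 85 · (54) = 1.

gcd(353, 85) = 1; s = -13, t = 54 (check: 353·(-13) + 85·54 = 1).


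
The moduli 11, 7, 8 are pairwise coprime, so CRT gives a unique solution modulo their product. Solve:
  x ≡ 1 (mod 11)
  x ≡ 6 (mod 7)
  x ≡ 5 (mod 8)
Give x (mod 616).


Moduli 11, 7, 8 are pairwise coprime; by CRT there is a unique solution modulo M = 11 · 7 · 8 = 616.
Solve pairwise, accumulating the modulus:
  Start with x ≡ 1 (mod 11).
  Combine with x ≡ 6 (mod 7): since gcd(11, 7) = 1, we get a unique residue mod 77.
    Write x = 1 + 11·t and substitute into x ≡ 6 (mod 7): 11·t ≡ 6 − 1 = 5 (mod 7).
    Reduce coefficients mod 7: 4·t ≡ 5 (mod 7).
    The inverse of 4 mod 7 is 2 (since 4·2 = 8 = 1·7 + 1), so t ≡ 2·5 = 10 ≡ 3 (mod 7).
    Then x = 1 + 11·3 = 34, valid modulo lcm(11, 7) = 77: x ≡ 34 (mod 77).
  Combine with x ≡ 5 (mod 8): since gcd(77, 8) = 1, we get a unique residue mod 616.
    Write x = 34 + 77·t and substitute into x ≡ 5 (mod 8): 77·t ≡ 5 − 34 = -29 (mod 8).
    Reduce coefficients mod 8: 5·t ≡ 3 (mod 8).
    The inverse of 5 mod 8 is 5 (since 5·5 = 25 = 3·8 + 1), so t ≡ 5·3 = 15 ≡ 7 (mod 8).
    Then x = 34 + 77·7 = 573, valid modulo lcm(77, 8) = 616: x ≡ 573 (mod 616).
Verify: 573 mod 11 = 1 ✓, 573 mod 7 = 6 ✓, 573 mod 8 = 5 ✓.

x ≡ 573 (mod 616).


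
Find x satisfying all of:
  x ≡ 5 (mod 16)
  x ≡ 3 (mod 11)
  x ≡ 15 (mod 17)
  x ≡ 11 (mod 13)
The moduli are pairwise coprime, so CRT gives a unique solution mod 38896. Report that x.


Product of moduli M = 16 · 11 · 17 · 13 = 38896.
Merge one congruence at a time:
  Start: x ≡ 5 (mod 16).
  Combine with x ≡ 3 (mod 11); new modulus lcm = 176.
    Write x = 5 + 16·t and substitute into x ≡ 3 (mod 11): 16·t ≡ 3 − 5 = -2 (mod 11).
    Reduce coefficients mod 11: 5·t ≡ 9 (mod 11).
    The inverse of 5 mod 11 is 9 (since 5·9 = 45 = 4·11 + 1), so t ≡ 9·9 = 81 ≡ 4 (mod 11).
    Then x = 5 + 16·4 = 69, valid modulo lcm(16, 11) = 176: x ≡ 69 (mod 176).
  Combine with x ≡ 15 (mod 17); new modulus lcm = 2992.
    Write x = 69 + 176·t and substitute into x ≡ 15 (mod 17): 176·t ≡ 15 − 69 = -54 (mod 17).
    Reduce coefficients mod 17: 6·t ≡ 14 (mod 17).
    The inverse of 6 mod 17 is 3 (since 6·3 = 18 = 1·17 + 1), so t ≡ 3·14 = 42 ≡ 8 (mod 17).
    Then x = 69 + 176·8 = 1477, valid modulo lcm(176, 17) = 2992: x ≡ 1477 (mod 2992).
  Combine with x ≡ 11 (mod 13); new modulus lcm = 38896.
    Write x = 1477 + 2992·t and substitute into x ≡ 11 (mod 13): 2992·t ≡ 11 − 1477 = -1466 (mod 13).
    Reduce coefficients mod 13: 2·t ≡ 3 (mod 13).
    The inverse of 2 mod 13 is 7 (since 2·7 = 14 = 1·13 + 1), so t ≡ 7·3 = 21 ≡ 8 (mod 13).
    Then x = 1477 + 2992·8 = 25413, valid modulo lcm(2992, 13) = 38896: x ≡ 25413 (mod 38896).
Verify against each original: 25413 mod 16 = 5, 25413 mod 11 = 3, 25413 mod 17 = 15, 25413 mod 13 = 11.

x ≡ 25413 (mod 38896).


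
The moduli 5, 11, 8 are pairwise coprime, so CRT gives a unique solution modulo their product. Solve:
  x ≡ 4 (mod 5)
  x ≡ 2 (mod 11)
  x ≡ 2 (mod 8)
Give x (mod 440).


Moduli 5, 11, 8 are pairwise coprime; by CRT there is a unique solution modulo M = 5 · 11 · 8 = 440.
Solve pairwise, accumulating the modulus:
  Start with x ≡ 4 (mod 5).
  Combine with x ≡ 2 (mod 11): since gcd(5, 11) = 1, we get a unique residue mod 55.
    Write x = 4 + 5·t and substitute into x ≡ 2 (mod 11): 5·t ≡ 2 − 4 = -2 (mod 11).
    Reduce coefficients mod 11: 5·t ≡ 9 (mod 11).
    The inverse of 5 mod 11 is 9 (since 5·9 = 45 = 4·11 + 1), so t ≡ 9·9 = 81 ≡ 4 (mod 11).
    Then x = 4 + 5·4 = 24, valid modulo lcm(5, 11) = 55: x ≡ 24 (mod 55).
  Combine with x ≡ 2 (mod 8): since gcd(55, 8) = 1, we get a unique residue mod 440.
    Write x = 24 + 55·t and substitute into x ≡ 2 (mod 8): 55·t ≡ 2 − 24 = -22 (mod 8).
    Reduce coefficients mod 8: 7·t ≡ 2 (mod 8).
    The inverse of 7 mod 8 is 7 (since 7·7 = 49 = 6·8 + 1), so t ≡ 7·2 = 14 ≡ 6 (mod 8).
    Then x = 24 + 55·6 = 354, valid modulo lcm(55, 8) = 440: x ≡ 354 (mod 440).
Verify: 354 mod 5 = 4 ✓, 354 mod 11 = 2 ✓, 354 mod 8 = 2 ✓.

x ≡ 354 (mod 440).


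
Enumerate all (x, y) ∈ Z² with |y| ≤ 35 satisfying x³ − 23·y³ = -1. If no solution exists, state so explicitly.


The equation is x³ - 23y³ = -1. For fixed y, x³ = 23·y³ − 1, so a solution requires the RHS to be a perfect cube.
Strategy: iterate y from -35 to 35, compute RHS = 23·y³ − 1, and check whether it is a (positive or negative) perfect cube.
Check small values of y:
  y = 0: RHS = -1 = (-1)³ ⇒ x = -1 works.
  y = 1: RHS = 22 is not a perfect cube.
  y = -1: RHS = -24 is not a perfect cube.
  y = 2: RHS = 183 is not a perfect cube.
  y = -2: RHS = -185 is not a perfect cube.
  y = 3: RHS = 620 is not a perfect cube.
  y = -3: RHS = -622 is not a perfect cube.
Continuing the search up to |y| = 35 finds no further solutions beyond those listed.
Collected solutions: (-1, 0).

Solutions (with |y| ≤ 35): (-1, 0).


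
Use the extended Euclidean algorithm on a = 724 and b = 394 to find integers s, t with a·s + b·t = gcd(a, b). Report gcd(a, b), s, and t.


Euclidean algorithm on (724, 394) — divide until remainder is 0:
  724 = 1 · 394 + 330
  394 = 1 · 330 + 64
  330 = 5 · 64 + 10
  64 = 6 · 10 + 4
  10 = 2 · 4 + 2
  4 = 2 · 2 + 0
gcd(724, 394) = 2.
Track Bezout coefficients alongside the remainders: start with r₀ = 724 = a·1 + b·0 (s = 1, t = 0) and r₁ = 394 = a·0 + b·1 (s = 0, t = 1); each new remainder r_{k+1} = r_{k-1} − q_k·r_k inherits s_{k+1} = s_{k-1} − q_k·s_k, t_{k+1} = t_{k-1} − q_k·t_k, so r_k = a·s_k + b·t_k at every step:
  q = 1: r = 330, s = 1 − 1·0 = 1, t = 0 − 1·1 = -1  (check: 724·1 + 394·(-1) = 330)
  q = 1: r = 64, s = 0 − 1·1 = -1, t = 1 − 1·(-1) = 2  (check: 724·(-1) + 394·2 = 64)
  q = 5: r = 10, s = 1 − 5·(-1) = 6, t = -1 − 5·2 = -11  (check: 724·6 + 394·(-11) = 10)
  q = 6: r = 4, s = -1 − 6·6 = -37, t = 2 − 6·(-11) = 68  (check: 724·(-37) + 394·68 = 4)
  q = 2: r = 2, s = 6 − 2·(-37) = 80, t = -11 − 2·68 = -147  (check: 724·80 + 394·(-147) = 2)
The row with r = 2 (the gcd) gives the Bezout coefficients s = 80, t = -147.
Result: 724 · (80) + 394 · (-147) = 2.

gcd(724, 394) = 2; s = 80, t = -147 (check: 724·80 + 394·(-147) = 2).


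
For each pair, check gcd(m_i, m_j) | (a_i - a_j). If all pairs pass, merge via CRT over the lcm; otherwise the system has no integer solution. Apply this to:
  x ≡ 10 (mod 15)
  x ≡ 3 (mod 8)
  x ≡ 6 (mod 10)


Moduli 15, 8, 10 are not pairwise coprime, so CRT works modulo lcm(m_i) when all pairwise compatibility conditions hold.
Pairwise compatibility: gcd(m_i, m_j) must divide a_i - a_j for every pair.
Merge one congruence at a time:
  Start: x ≡ 10 (mod 15).
  Combine with x ≡ 3 (mod 8): gcd(15, 8) = 1; 3 - 10 = -7, which IS divisible by 1, so compatible.
    Write x = 10 + 15·t and substitute into x ≡ 3 (mod 8): 15·t ≡ 3 − 10 = -7 (mod 8).
    Reduce coefficients mod 8: 7·t ≡ 1 (mod 8).
    The inverse of 7 mod 8 is 7 (since 7·7 = 49 = 6·8 + 1), so t ≡ 7·1 = 7 ≡ 7 (mod 8).
    Then x = 10 + 15·7 = 115, valid modulo lcm(15, 8) = 120: x ≡ 115 (mod 120).
  Combine with x ≡ 6 (mod 10): gcd(120, 10) = 10, and 6 - 115 = -109 is NOT divisible by 10.
    ⇒ system is inconsistent (no integer solution).

No solution (the system is inconsistent).


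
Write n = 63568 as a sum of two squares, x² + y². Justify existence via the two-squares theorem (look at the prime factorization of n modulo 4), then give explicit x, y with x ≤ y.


Step 1: Factor n = 63568 = 2^4 · 29 · 137.
Step 2: Check the mod-4 condition on each prime factor: 2 = 2 (special); 29 ≡ 1 (mod 4), exponent 1; 137 ≡ 1 (mod 4), exponent 1.
All primes ≡ 3 (mod 4) appear to even exponent (or don't appear), so by the two-squares theorem n IS expressible as a sum of two squares.
Step 3: Build a representation. Group n = k² · m with k = 4 and m = 29 · 137 = 3973 (a product of primes ≡ 1 (mod 4)); a representation of m scales to one of n via (k·x)² + (k·y)² = k²(x² + y²). Each prime p ≡ 1 (mod 4) is itself a sum of two squares; find a² by testing p − a² for a perfect square:
  29: 29 − 1² = 28, 29 − 2² = 25 = 5² ⇒ 29 = 2² + 5².
  137: 137 − 1² = 136, 137 − 2² = 133, 137 − 3² = 128, 137 − 4² = 121 = 11² ⇒ 137 = 4² + 11².
  Combine using the Brahmagupta–Fibonacci identity (a² + b²)(c² + d²) = (ac − bd)² + (ad + bc)² = (ac + bd)² + (ad − bc)²:
  29 · 137 = 3973: from (2² + 5²)(4² + 11²), take (2·4 − 5·11, 2·11 + 5·4) = (8 − 55, 22 + 20) = (-47, 42); dropping signs (only squares matter) gives (47, 42); check 47² + 42² = 2209 + 1764 = 3973 ✓.
  Scale by k = 4: (4·47, 4·42) = (188, 168).
Step 4: Order so x ≤ y and verify: 168² + 188² = 28224 + 35344 = 63568 = n. ✓

n = 63568 = 168² + 188² (one valid representation with x ≤ y).


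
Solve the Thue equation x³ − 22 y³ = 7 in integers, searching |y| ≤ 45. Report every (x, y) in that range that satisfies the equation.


The equation is x³ - 22y³ = 7. For fixed y, x³ = 22·y³ + 7, so a solution requires the RHS to be a perfect cube.
Strategy: iterate y from -45 to 45, compute RHS = 22·y³ + 7, and check whether it is a (positive or negative) perfect cube.
Check small values of y:
  y = 0: RHS = 7 is not a perfect cube.
  y = 1: RHS = 29 is not a perfect cube.
  y = -1: RHS = -15 is not a perfect cube.
  y = 2: RHS = 183 is not a perfect cube.
  y = -2: RHS = -169 is not a perfect cube.
  y = 3: RHS = 601 is not a perfect cube.
  y = -3: RHS = -587 is not a perfect cube.
Continuing the search up to |y| = 45 finds no solutions either.
No (x, y) in the scanned range satisfies the equation.

No integer solutions with |y| ≤ 45.


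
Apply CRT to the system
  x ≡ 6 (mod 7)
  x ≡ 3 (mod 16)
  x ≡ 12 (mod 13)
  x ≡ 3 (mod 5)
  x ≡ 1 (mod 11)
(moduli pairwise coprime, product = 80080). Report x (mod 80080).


Product of moduli M = 7 · 16 · 13 · 5 · 11 = 80080.
Merge one congruence at a time:
  Start: x ≡ 6 (mod 7).
  Combine with x ≡ 3 (mod 16); new modulus lcm = 112.
    Write x = 6 + 7·t and substitute into x ≡ 3 (mod 16): 7·t ≡ 3 − 6 = -3 (mod 16).
    Reduce coefficients mod 16: 7·t ≡ 13 (mod 16).
    The inverse of 7 mod 16 is 7 (since 7·7 = 49 = 3·16 + 1), so t ≡ 7·13 = 91 ≡ 11 (mod 16).
    Then x = 6 + 7·11 = 83, valid modulo lcm(7, 16) = 112: x ≡ 83 (mod 112).
  Combine with x ≡ 12 (mod 13); new modulus lcm = 1456.
    Write x = 83 + 112·t and substitute into x ≡ 12 (mod 13): 112·t ≡ 12 − 83 = -71 (mod 13).
    Reduce coefficients mod 13: 8·t ≡ 7 (mod 13).
    The inverse of 8 mod 13 is 5 (since 8·5 = 40 = 3·13 + 1), so t ≡ 5·7 = 35 ≡ 9 (mod 13).
    Then x = 83 + 112·9 = 1091, valid modulo lcm(112, 13) = 1456: x ≡ 1091 (mod 1456).
  Combine with x ≡ 3 (mod 5); new modulus lcm = 7280.
    Write x = 1091 + 1456·t and substitute into x ≡ 3 (mod 5): 1456·t ≡ 3 − 1091 = -1088 (mod 5).
    Reduce coefficients mod 5: 1·t ≡ 2 (mod 5).
    So t ≡ 2 (mod 5).
    Then x = 1091 + 1456·2 = 4003, valid modulo lcm(1456, 5) = 7280: x ≡ 4003 (mod 7280).
  Combine with x ≡ 1 (mod 11); new modulus lcm = 80080.
    Write x = 4003 + 7280·t and substitute into x ≡ 1 (mod 11): 7280·t ≡ 1 − 4003 = -4002 (mod 11).
    Reduce coefficients mod 11: 9·t ≡ 2 (mod 11).
    The inverse of 9 mod 11 is 5 (since 9·5 = 45 = 4·11 + 1), so t ≡ 5·2 = 10 ≡ 10 (mod 11).
    Then x = 4003 + 7280·10 = 76803, valid modulo lcm(7280, 11) = 80080: x ≡ 76803 (mod 80080).
Verify against each original: 76803 mod 7 = 6, 76803 mod 16 = 3, 76803 mod 13 = 12, 76803 mod 5 = 3, 76803 mod 11 = 1.

x ≡ 76803 (mod 80080).


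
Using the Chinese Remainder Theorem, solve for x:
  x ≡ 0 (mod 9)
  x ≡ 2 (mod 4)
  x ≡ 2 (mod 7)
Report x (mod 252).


Moduli 9, 4, 7 are pairwise coprime; by CRT there is a unique solution modulo M = 9 · 4 · 7 = 252.
Solve pairwise, accumulating the modulus:
  Start with x ≡ 0 (mod 9).
  Combine with x ≡ 2 (mod 4): since gcd(9, 4) = 1, we get a unique residue mod 36.
    Write x = 0 + 9·t and substitute into x ≡ 2 (mod 4): 9·t ≡ 2 − 0 = 2 (mod 4).
    Reduce coefficients mod 4: 1·t ≡ 2 (mod 4).
    So t ≡ 2 (mod 4).
    Then x = 0 + 9·2 = 18, valid modulo lcm(9, 4) = 36: x ≡ 18 (mod 36).
  Combine with x ≡ 2 (mod 7): since gcd(36, 7) = 1, we get a unique residue mod 252.
    Write x = 18 + 36·t and substitute into x ≡ 2 (mod 7): 36·t ≡ 2 − 18 = -16 (mod 7).
    Reduce coefficients mod 7: 1·t ≡ 5 (mod 7).
    So t ≡ 5 (mod 7).
    Then x = 18 + 36·5 = 198, valid modulo lcm(36, 7) = 252: x ≡ 198 (mod 252).
Verify: 198 mod 9 = 0 ✓, 198 mod 4 = 2 ✓, 198 mod 7 = 2 ✓.

x ≡ 198 (mod 252).


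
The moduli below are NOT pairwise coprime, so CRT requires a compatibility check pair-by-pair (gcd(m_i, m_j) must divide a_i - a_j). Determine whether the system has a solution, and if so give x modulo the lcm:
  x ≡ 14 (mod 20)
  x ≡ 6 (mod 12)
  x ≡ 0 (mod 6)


Moduli 20, 12, 6 are not pairwise coprime, so CRT works modulo lcm(m_i) when all pairwise compatibility conditions hold.
Pairwise compatibility: gcd(m_i, m_j) must divide a_i - a_j for every pair.
Merge one congruence at a time:
  Start: x ≡ 14 (mod 20).
  Combine with x ≡ 6 (mod 12): gcd(20, 12) = 4; 6 - 14 = -8, which IS divisible by 4, so compatible.
    Write x = 14 + 20·t and substitute into x ≡ 6 (mod 12): 20·t ≡ 6 − 14 = -8 (mod 12).
    Divide the congruence (and modulus) by g = 4: 5·t ≡ -2 (mod 3).
    Reduce coefficients mod 3: 2·t ≡ 1 (mod 3).
    The inverse of 2 mod 3 is 2 (since 2·2 = 4 = 1·3 + 1), so t ≡ 2·1 = 2 ≡ 2 (mod 3).
    Then x = 14 + 20·2 = 54, valid modulo lcm(20, 12) = 60: x ≡ 54 (mod 60).
  Combine with x ≡ 0 (mod 6): gcd(60, 6) = 6; 0 - 54 = -54, which IS divisible by 6, so compatible.
    Write x = 54 + 60·t and substitute into x ≡ 0 (mod 6): 60·t ≡ 0 − 54 = -54 (mod 6).
    Divide the congruence (and modulus) by g = 6: 10·t ≡ -9 (mod 1).
    Modulo 1 every t works; take t = 0.
    Then x = 54 + 60·0 = 54, valid modulo lcm(60, 6) = 60: x ≡ 54 (mod 60).
Verify: 54 mod 20 = 14, 54 mod 12 = 6, 54 mod 6 = 0.

x ≡ 54 (mod 60).


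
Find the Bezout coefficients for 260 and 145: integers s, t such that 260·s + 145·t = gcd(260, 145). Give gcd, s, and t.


Euclidean algorithm on (260, 145) — divide until remainder is 0:
  260 = 1 · 145 + 115
  145 = 1 · 115 + 30
  115 = 3 · 30 + 25
  30 = 1 · 25 + 5
  25 = 5 · 5 + 0
gcd(260, 145) = 5.
Track Bezout coefficients alongside the remainders: start with r₀ = 260 = a·1 + b·0 (s = 1, t = 0) and r₁ = 145 = a·0 + b·1 (s = 0, t = 1); each new remainder r_{k+1} = r_{k-1} − q_k·r_k inherits s_{k+1} = s_{k-1} − q_k·s_k, t_{k+1} = t_{k-1} − q_k·t_k, so r_k = a·s_k + b·t_k at every step:
  q = 1: r = 115, s = 1 − 1·0 = 1, t = 0 − 1·1 = -1  (check: 260·1 + 145·(-1) = 115)
  q = 1: r = 30, s = 0 − 1·1 = -1, t = 1 − 1·(-1) = 2  (check: 260·(-1) + 145·2 = 30)
  q = 3: r = 25, s = 1 − 3·(-1) = 4, t = -1 − 3·2 = -7  (check: 260·4 + 145·(-7) = 25)
  q = 1: r = 5, s = -1 − 1·4 = -5, t = 2 − 1·(-7) = 9  (check: 260·(-5) + 145·9 = 5)
The row with r = 5 (the gcd) gives the Bezout coefficients s = -5, t = 9.
Result: 260 · (-5) + 145 · (9) = 5.

gcd(260, 145) = 5; s = -5, t = 9 (check: 260·(-5) + 145·9 = 5).


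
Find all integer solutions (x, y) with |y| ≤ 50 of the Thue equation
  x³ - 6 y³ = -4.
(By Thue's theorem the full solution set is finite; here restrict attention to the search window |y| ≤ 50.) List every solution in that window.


The equation is x³ - 6y³ = -4. For fixed y, x³ = 6·y³ − 4, so a solution requires the RHS to be a perfect cube.
Strategy: iterate y from -50 to 50, compute RHS = 6·y³ − 4, and check whether it is a (positive or negative) perfect cube.
Check small values of y:
  y = 0: RHS = -4 is not a perfect cube.
  y = 1: RHS = 2 is not a perfect cube.
  y = -1: RHS = -10 is not a perfect cube.
  y = 2: RHS = 44 is not a perfect cube.
  y = -2: RHS = -52 is not a perfect cube.
  y = 3: RHS = 158 is not a perfect cube.
  y = -3: RHS = -166 is not a perfect cube.
Continuing the search up to |y| = 50 finds no solutions either.
No (x, y) in the scanned range satisfies the equation.

No integer solutions with |y| ≤ 50.


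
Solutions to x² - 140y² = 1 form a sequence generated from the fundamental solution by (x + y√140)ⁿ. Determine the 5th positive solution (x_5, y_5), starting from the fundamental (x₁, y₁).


Step 1: Find the fundamental solution (x₁, y₁) of x² - 140y² = 1.
  Expand √140 as a continued fraction. a₀ = ⌊√140⌋ = 11; iterate m_{k+1} = d_k·a_k − m_k, d_{k+1} = (140 − m_{k+1}²)/d_k, a_{k+1} = ⌊(a₀ + m_{k+1})/d_{k+1}⌋ (starting m₀ = 0, d₀ = 1), with convergents p_k = a_k·p_{k-1} + p_{k-2}, q_k = a_k·q_{k-1} + q_{k-2} (p₋₁ = 1, q₋₁ = 0):
  k = 0: a₀ = 11; p₀/q₀ = 11/1; p₀² − 140·q₀² = 121 − 140 = -19.
  k = 1: m = 11, d = 19, a = ⌊(11 + 11)/19⌋ = 1; p/q = (1·11 + 1)/(1·1 + 0) = 12/1; p² − 140·q² = 144 − 140 = 4.
  k = 2: m = 8, d = 4, a = ⌊(11 + 8)/4⌋ = 4; p/q = (4·12 + 11)/(4·1 + 1) = 59/5; p² − 140·q² = 3481 − 3500 = -19.
  k = 3: m = 8, d = 19, a = ⌊(11 + 8)/19⌋ = 1; p/q = (1·59 + 12)/(1·5 + 1) = 71/6; p² − 140·q² = 5041 − 5040 = 1.
  The first convergent with p² − 140·q² = 1 gives the fundamental solution (x₁, y₁) = (71, 6).
Step 2: Apply the recurrence (x_{n+1}, y_{n+1}) = (x₁x_n + 140y₁y_n, x₁y_n + y₁x_n) repeatedly.
  From (x_1, y_1) = (71, 6): x_2 = 71·71 + 140·6·6 = 10081; y_2 = 71·6 + 6·71 = 852.
  From (x_2, y_2) = (10081, 852): x_3 = 71·10081 + 140·6·852 = 1431431; y_3 = 71·852 + 6·10081 = 120978.
  From (x_3, y_3) = (1431431, 120978): x_4 = 71·1431431 + 140·6·120978 = 203253121; y_4 = 71·120978 + 6·1431431 = 17178024.
  From (x_4, y_4) = (203253121, 17178024): x_5 = 71·203253121 + 140·6·17178024 = 28860511751; y_5 = 71·17178024 + 6·203253121 = 2439158430.
Step 3: Verify x_5² - 140·y_5² = 832929138529609086001 - 832929138529609086000 = 1 (should be 1). ✓

(x_1, y_1) = (71, 6); (x_5, y_5) = (28860511751, 2439158430).


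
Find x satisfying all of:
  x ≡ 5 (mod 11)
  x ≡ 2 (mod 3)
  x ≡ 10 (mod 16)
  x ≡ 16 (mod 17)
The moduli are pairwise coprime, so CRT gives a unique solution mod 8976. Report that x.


Product of moduli M = 11 · 3 · 16 · 17 = 8976.
Merge one congruence at a time:
  Start: x ≡ 5 (mod 11).
  Combine with x ≡ 2 (mod 3); new modulus lcm = 33.
    Write x = 5 + 11·t and substitute into x ≡ 2 (mod 3): 11·t ≡ 2 − 5 = -3 (mod 3).
    Reduce coefficients mod 3: 2·t ≡ 0 (mod 3).
    The inverse of 2 mod 3 is 2 (since 2·2 = 4 = 1·3 + 1), so t ≡ 2·0 = 0 ≡ 0 (mod 3).
    Then x = 5 + 11·0 = 5, valid modulo lcm(11, 3) = 33: x ≡ 5 (mod 33).
  Combine with x ≡ 10 (mod 16); new modulus lcm = 528.
    Write x = 5 + 33·t and substitute into x ≡ 10 (mod 16): 33·t ≡ 10 − 5 = 5 (mod 16).
    Reduce coefficients mod 16: 1·t ≡ 5 (mod 16).
    So t ≡ 5 (mod 16).
    Then x = 5 + 33·5 = 170, valid modulo lcm(33, 16) = 528: x ≡ 170 (mod 528).
  Combine with x ≡ 16 (mod 17); new modulus lcm = 8976.
    Write x = 170 + 528·t and substitute into x ≡ 16 (mod 17): 528·t ≡ 16 − 170 = -154 (mod 17).
    Reduce coefficients mod 17: 1·t ≡ 16 (mod 17).
    So t ≡ 16 (mod 17).
    Then x = 170 + 528·16 = 8618, valid modulo lcm(528, 17) = 8976: x ≡ 8618 (mod 8976).
Verify against each original: 8618 mod 11 = 5, 8618 mod 3 = 2, 8618 mod 16 = 10, 8618 mod 17 = 16.

x ≡ 8618 (mod 8976).


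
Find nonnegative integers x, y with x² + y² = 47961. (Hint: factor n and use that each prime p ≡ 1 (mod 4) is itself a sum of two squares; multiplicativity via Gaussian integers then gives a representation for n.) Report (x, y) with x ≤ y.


Step 1: Factor n = 47961 = 3^2 · 73^2.
Step 2: Check the mod-4 condition on each prime factor: 3 ≡ 3 (mod 4), exponent 2 (must be even); 73 ≡ 1 (mod 4), exponent 2.
All primes ≡ 3 (mod 4) appear to even exponent (or don't appear), so by the two-squares theorem n IS expressible as a sum of two squares.
Step 3: Build a representation. Group n = k² · m with k = 3 and m = 73 · 73 = 5329 (a product of primes ≡ 1 (mod 4)); a representation of m scales to one of n via (k·x)² + (k·y)² = k²(x² + y²). Each prime p ≡ 1 (mod 4) is itself a sum of two squares; find a² by testing p − a² for a perfect square:
  73: 73 − 1² = 72, 73 − 2² = 69, 73 − 3² = 64 = 8² ⇒ 73 = 3² + 8².
  Combine using the Brahmagupta–Fibonacci identity (a² + b²)(c² + d²) = (ac − bd)² + (ad + bc)² = (ac + bd)² + (ad − bc)²:
  73 · 73 = 5329: from (3² + 8²)(3² + 8²), take (3·3 − 8·8, 3·8 + 8·3) = (9 − 64, 24 + 24) = (-55, 48); dropping signs (only squares matter) gives (55, 48); check 55² + 48² = 3025 + 2304 = 5329 ✓.
  Scale by k = 3: (3·55, 3·48) = (165, 144).
Step 4: Order so x ≤ y and verify: 144² + 165² = 20736 + 27225 = 47961 = n. ✓

n = 47961 = 144² + 165² (one valid representation with x ≤ y).


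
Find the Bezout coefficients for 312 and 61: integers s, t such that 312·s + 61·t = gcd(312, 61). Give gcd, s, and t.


Euclidean algorithm on (312, 61) — divide until remainder is 0:
  312 = 5 · 61 + 7
  61 = 8 · 7 + 5
  7 = 1 · 5 + 2
  5 = 2 · 2 + 1
  2 = 2 · 1 + 0
gcd(312, 61) = 1.
Track Bezout coefficients alongside the remainders: start with r₀ = 312 = a·1 + b·0 (s = 1, t = 0) and r₁ = 61 = a·0 + b·1 (s = 0, t = 1); each new remainder r_{k+1} = r_{k-1} − q_k·r_k inherits s_{k+1} = s_{k-1} − q_k·s_k, t_{k+1} = t_{k-1} − q_k·t_k, so r_k = a·s_k + b·t_k at every step:
  q = 5: r = 7, s = 1 − 5·0 = 1, t = 0 − 5·1 = -5  (check: 312·1 + 61·(-5) = 7)
  q = 8: r = 5, s = 0 − 8·1 = -8, t = 1 − 8·(-5) = 41  (check: 312·(-8) + 61·41 = 5)
  q = 1: r = 2, s = 1 − 1·(-8) = 9, t = -5 − 1·41 = -46  (check: 312·9 + 61·(-46) = 2)
  q = 2: r = 1, s = -8 − 2·9 = -26, t = 41 − 2·(-46) = 133  (check: 312·(-26) + 61·133 = 1)
The row with r = 1 (the gcd) gives the Bezout coefficients s = -26, t = 133.
Result: 312 · (-26) + 61 · (133) = 1.

gcd(312, 61) = 1; s = -26, t = 133 (check: 312·(-26) + 61·133 = 1).


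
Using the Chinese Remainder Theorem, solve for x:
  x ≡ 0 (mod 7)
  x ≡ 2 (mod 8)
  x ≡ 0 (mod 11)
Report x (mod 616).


Moduli 7, 8, 11 are pairwise coprime; by CRT there is a unique solution modulo M = 7 · 8 · 11 = 616.
Solve pairwise, accumulating the modulus:
  Start with x ≡ 0 (mod 7).
  Combine with x ≡ 2 (mod 8): since gcd(7, 8) = 1, we get a unique residue mod 56.
    Write x = 0 + 7·t and substitute into x ≡ 2 (mod 8): 7·t ≡ 2 − 0 = 2 (mod 8).
    The inverse of 7 mod 8 is 7 (since 7·7 = 49 = 6·8 + 1), so t ≡ 7·2 = 14 ≡ 6 (mod 8).
    Then x = 0 + 7·6 = 42, valid modulo lcm(7, 8) = 56: x ≡ 42 (mod 56).
  Combine with x ≡ 0 (mod 11): since gcd(56, 11) = 1, we get a unique residue mod 616.
    Write x = 42 + 56·t and substitute into x ≡ 0 (mod 11): 56·t ≡ 0 − 42 = -42 (mod 11).
    Reduce coefficients mod 11: 1·t ≡ 2 (mod 11).
    So t ≡ 2 (mod 11).
    Then x = 42 + 56·2 = 154, valid modulo lcm(56, 11) = 616: x ≡ 154 (mod 616).
Verify: 154 mod 7 = 0 ✓, 154 mod 8 = 2 ✓, 154 mod 11 = 0 ✓.

x ≡ 154 (mod 616).


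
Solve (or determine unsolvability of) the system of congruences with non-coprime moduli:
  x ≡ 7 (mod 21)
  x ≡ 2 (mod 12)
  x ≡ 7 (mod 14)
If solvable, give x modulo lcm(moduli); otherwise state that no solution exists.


Moduli 21, 12, 14 are not pairwise coprime, so CRT works modulo lcm(m_i) when all pairwise compatibility conditions hold.
Pairwise compatibility: gcd(m_i, m_j) must divide a_i - a_j for every pair.
Merge one congruence at a time:
  Start: x ≡ 7 (mod 21).
  Combine with x ≡ 2 (mod 12): gcd(21, 12) = 3, and 2 - 7 = -5 is NOT divisible by 3.
    ⇒ system is inconsistent (no integer solution).

No solution (the system is inconsistent).


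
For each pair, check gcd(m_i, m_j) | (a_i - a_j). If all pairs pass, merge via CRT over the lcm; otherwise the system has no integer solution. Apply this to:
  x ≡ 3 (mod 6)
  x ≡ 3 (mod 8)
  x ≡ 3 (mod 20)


Moduli 6, 8, 20 are not pairwise coprime, so CRT works modulo lcm(m_i) when all pairwise compatibility conditions hold.
Pairwise compatibility: gcd(m_i, m_j) must divide a_i - a_j for every pair.
Merge one congruence at a time:
  Start: x ≡ 3 (mod 6).
  Combine with x ≡ 3 (mod 8): gcd(6, 8) = 2; 3 - 3 = 0, which IS divisible by 2, so compatible.
    Write x = 3 + 6·t and substitute into x ≡ 3 (mod 8): 6·t ≡ 3 − 3 = 0 (mod 8).
    Divide the congruence (and modulus) by g = 2: 3·t ≡ 0 (mod 4).
    The inverse of 3 mod 4 is 3 (since 3·3 = 9 = 2·4 + 1), so t ≡ 3·0 = 0 ≡ 0 (mod 4).
    Then x = 3 + 6·0 = 3, valid modulo lcm(6, 8) = 24: x ≡ 3 (mod 24).
  Combine with x ≡ 3 (mod 20): gcd(24, 20) = 4; 3 - 3 = 0, which IS divisible by 4, so compatible.
    Write x = 3 + 24·t and substitute into x ≡ 3 (mod 20): 24·t ≡ 3 − 3 = 0 (mod 20).
    Divide the congruence (and modulus) by g = 4: 6·t ≡ 0 (mod 5).
    Reduce coefficients mod 5: 1·t ≡ 0 (mod 5).
    So t ≡ 0 (mod 5).
    Then x = 3 + 24·0 = 3, valid modulo lcm(24, 20) = 120: x ≡ 3 (mod 120).
Verify: 3 mod 6 = 3, 3 mod 8 = 3, 3 mod 20 = 3.

x ≡ 3 (mod 120).


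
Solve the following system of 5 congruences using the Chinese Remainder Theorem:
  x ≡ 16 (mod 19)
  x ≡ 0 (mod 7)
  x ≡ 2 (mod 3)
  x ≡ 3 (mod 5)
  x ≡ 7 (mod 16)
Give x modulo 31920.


Product of moduli M = 19 · 7 · 3 · 5 · 16 = 31920.
Merge one congruence at a time:
  Start: x ≡ 16 (mod 19).
  Combine with x ≡ 0 (mod 7); new modulus lcm = 133.
    Write x = 16 + 19·t and substitute into x ≡ 0 (mod 7): 19·t ≡ 0 − 16 = -16 (mod 7).
    Reduce coefficients mod 7: 5·t ≡ 5 (mod 7).
    The inverse of 5 mod 7 is 3 (since 5·3 = 15 = 2·7 + 1), so t ≡ 3·5 = 15 ≡ 1 (mod 7).
    Then x = 16 + 19·1 = 35, valid modulo lcm(19, 7) = 133: x ≡ 35 (mod 133).
  Combine with x ≡ 2 (mod 3); new modulus lcm = 399.
    Write x = 35 + 133·t and substitute into x ≡ 2 (mod 3): 133·t ≡ 2 − 35 = -33 (mod 3).
    Reduce coefficients mod 3: 1·t ≡ 0 (mod 3).
    So t ≡ 0 (mod 3).
    Then x = 35 + 133·0 = 35, valid modulo lcm(133, 3) = 399: x ≡ 35 (mod 399).
  Combine with x ≡ 3 (mod 5); new modulus lcm = 1995.
    Write x = 35 + 399·t and substitute into x ≡ 3 (mod 5): 399·t ≡ 3 − 35 = -32 (mod 5).
    Reduce coefficients mod 5: 4·t ≡ 3 (mod 5).
    The inverse of 4 mod 5 is 4 (since 4·4 = 16 = 3·5 + 1), so t ≡ 4·3 = 12 ≡ 2 (mod 5).
    Then x = 35 + 399·2 = 833, valid modulo lcm(399, 5) = 1995: x ≡ 833 (mod 1995).
  Combine with x ≡ 7 (mod 16); new modulus lcm = 31920.
    Write x = 833 + 1995·t and substitute into x ≡ 7 (mod 16): 1995·t ≡ 7 − 833 = -826 (mod 16).
    Reduce coefficients mod 16: 11·t ≡ 6 (mod 16).
    The inverse of 11 mod 16 is 3 (since 11·3 = 33 = 2·16 + 1), so t ≡ 3·6 = 18 ≡ 2 (mod 16).
    Then x = 833 + 1995·2 = 4823, valid modulo lcm(1995, 16) = 31920: x ≡ 4823 (mod 31920).
Verify against each original: 4823 mod 19 = 16, 4823 mod 7 = 0, 4823 mod 3 = 2, 4823 mod 5 = 3, 4823 mod 16 = 7.

x ≡ 4823 (mod 31920).


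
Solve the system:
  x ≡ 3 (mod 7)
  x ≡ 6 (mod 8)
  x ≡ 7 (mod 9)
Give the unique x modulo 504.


Moduli 7, 8, 9 are pairwise coprime; by CRT there is a unique solution modulo M = 7 · 8 · 9 = 504.
Solve pairwise, accumulating the modulus:
  Start with x ≡ 3 (mod 7).
  Combine with x ≡ 6 (mod 8): since gcd(7, 8) = 1, we get a unique residue mod 56.
    Write x = 3 + 7·t and substitute into x ≡ 6 (mod 8): 7·t ≡ 6 − 3 = 3 (mod 8).
    The inverse of 7 mod 8 is 7 (since 7·7 = 49 = 6·8 + 1), so t ≡ 7·3 = 21 ≡ 5 (mod 8).
    Then x = 3 + 7·5 = 38, valid modulo lcm(7, 8) = 56: x ≡ 38 (mod 56).
  Combine with x ≡ 7 (mod 9): since gcd(56, 9) = 1, we get a unique residue mod 504.
    Write x = 38 + 56·t and substitute into x ≡ 7 (mod 9): 56·t ≡ 7 − 38 = -31 (mod 9).
    Reduce coefficients mod 9: 2·t ≡ 5 (mod 9).
    The inverse of 2 mod 9 is 5 (since 2·5 = 10 = 1·9 + 1), so t ≡ 5·5 = 25 ≡ 7 (mod 9).
    Then x = 38 + 56·7 = 430, valid modulo lcm(56, 9) = 504: x ≡ 430 (mod 504).
Verify: 430 mod 7 = 3 ✓, 430 mod 8 = 6 ✓, 430 mod 9 = 7 ✓.

x ≡ 430 (mod 504).


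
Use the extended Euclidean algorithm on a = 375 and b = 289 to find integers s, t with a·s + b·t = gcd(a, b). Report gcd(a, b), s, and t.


Euclidean algorithm on (375, 289) — divide until remainder is 0:
  375 = 1 · 289 + 86
  289 = 3 · 86 + 31
  86 = 2 · 31 + 24
  31 = 1 · 24 + 7
  24 = 3 · 7 + 3
  7 = 2 · 3 + 1
  3 = 3 · 1 + 0
gcd(375, 289) = 1.
Track Bezout coefficients alongside the remainders: start with r₀ = 375 = a·1 + b·0 (s = 1, t = 0) and r₁ = 289 = a·0 + b·1 (s = 0, t = 1); each new remainder r_{k+1} = r_{k-1} − q_k·r_k inherits s_{k+1} = s_{k-1} − q_k·s_k, t_{k+1} = t_{k-1} − q_k·t_k, so r_k = a·s_k + b·t_k at every step:
  q = 1: r = 86, s = 1 − 1·0 = 1, t = 0 − 1·1 = -1  (check: 375·1 + 289·(-1) = 86)
  q = 3: r = 31, s = 0 − 3·1 = -3, t = 1 − 3·(-1) = 4  (check: 375·(-3) + 289·4 = 31)
  q = 2: r = 24, s = 1 − 2·(-3) = 7, t = -1 − 2·4 = -9  (check: 375·7 + 289·(-9) = 24)
  q = 1: r = 7, s = -3 − 1·7 = -10, t = 4 − 1·(-9) = 13  (check: 375·(-10) + 289·13 = 7)
  q = 3: r = 3, s = 7 − 3·(-10) = 37, t = -9 − 3·13 = -48  (check: 375·37 + 289·(-48) = 3)
  q = 2: r = 1, s = -10 − 2·37 = -84, t = 13 − 2·(-48) = 109  (check: 375·(-84) + 289·109 = 1)
The row with r = 1 (the gcd) gives the Bezout coefficients s = -84, t = 109.
Result: 375 · (-84) + 289 · (109) = 1.

gcd(375, 289) = 1; s = -84, t = 109 (check: 375·(-84) + 289·109 = 1).


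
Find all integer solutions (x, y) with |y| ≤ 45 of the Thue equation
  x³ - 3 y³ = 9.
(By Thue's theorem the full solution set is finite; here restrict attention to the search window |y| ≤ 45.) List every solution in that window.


The equation is x³ - 3y³ = 9. For fixed y, x³ = 3·y³ + 9, so a solution requires the RHS to be a perfect cube.
Strategy: iterate y from -45 to 45, compute RHS = 3·y³ + 9, and check whether it is a (positive or negative) perfect cube.
Check small values of y:
  y = 0: RHS = 9 is not a perfect cube.
  y = 1: RHS = 12 is not a perfect cube.
  y = -1: RHS = 6 is not a perfect cube.
  y = 2: RHS = 33 is not a perfect cube.
  y = -2: RHS = -15 is not a perfect cube.
  y = 3: RHS = 90 is not a perfect cube.
  y = -3: RHS = -72 is not a perfect cube.
Continuing the search up to |y| = 45 finds no solutions either.
No (x, y) in the scanned range satisfies the equation.

No integer solutions with |y| ≤ 45.


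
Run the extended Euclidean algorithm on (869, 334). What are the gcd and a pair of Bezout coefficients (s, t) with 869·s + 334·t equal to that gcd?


Euclidean algorithm on (869, 334) — divide until remainder is 0:
  869 = 2 · 334 + 201
  334 = 1 · 201 + 133
  201 = 1 · 133 + 68
  133 = 1 · 68 + 65
  68 = 1 · 65 + 3
  65 = 21 · 3 + 2
  3 = 1 · 2 + 1
  2 = 2 · 1 + 0
gcd(869, 334) = 1.
Track Bezout coefficients alongside the remainders: start with r₀ = 869 = a·1 + b·0 (s = 1, t = 0) and r₁ = 334 = a·0 + b·1 (s = 0, t = 1); each new remainder r_{k+1} = r_{k-1} − q_k·r_k inherits s_{k+1} = s_{k-1} − q_k·s_k, t_{k+1} = t_{k-1} − q_k·t_k, so r_k = a·s_k + b·t_k at every step:
  q = 2: r = 201, s = 1 − 2·0 = 1, t = 0 − 2·1 = -2  (check: 869·1 + 334·(-2) = 201)
  q = 1: r = 133, s = 0 − 1·1 = -1, t = 1 − 1·(-2) = 3  (check: 869·(-1) + 334·3 = 133)
  q = 1: r = 68, s = 1 − 1·(-1) = 2, t = -2 − 1·3 = -5  (check: 869·2 + 334·(-5) = 68)
  q = 1: r = 65, s = -1 − 1·2 = -3, t = 3 − 1·(-5) = 8  (check: 869·(-3) + 334·8 = 65)
  q = 1: r = 3, s = 2 − 1·(-3) = 5, t = -5 − 1·8 = -13  (check: 869·5 + 334·(-13) = 3)
  q = 21: r = 2, s = -3 − 21·5 = -108, t = 8 − 21·(-13) = 281  (check: 869·(-108) + 334·281 = 2)
  q = 1: r = 1, s = 5 − 1·(-108) = 113, t = -13 − 1·281 = -294  (check: 869·113 + 334·(-294) = 1)
The row with r = 1 (the gcd) gives the Bezout coefficients s = 113, t = -294.
Result: 869 · (113) + 334 · (-294) = 1.

gcd(869, 334) = 1; s = 113, t = -294 (check: 869·113 + 334·(-294) = 1).


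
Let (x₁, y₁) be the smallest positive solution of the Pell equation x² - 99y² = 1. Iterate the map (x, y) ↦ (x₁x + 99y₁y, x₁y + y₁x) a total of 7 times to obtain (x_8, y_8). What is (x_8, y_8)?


Step 1: Find the fundamental solution (x₁, y₁) of x² - 99y² = 1.
  Expand √99 as a continued fraction. a₀ = ⌊√99⌋ = 9; iterate m_{k+1} = d_k·a_k − m_k, d_{k+1} = (99 − m_{k+1}²)/d_k, a_{k+1} = ⌊(a₀ + m_{k+1})/d_{k+1}⌋ (starting m₀ = 0, d₀ = 1), with convergents p_k = a_k·p_{k-1} + p_{k-2}, q_k = a_k·q_{k-1} + q_{k-2} (p₋₁ = 1, q₋₁ = 0):
  k = 0: a₀ = 9; p₀/q₀ = 9/1; p₀² − 99·q₀² = 81 − 99 = -18.
  k = 1: m = 9, d = 18, a = ⌊(9 + 9)/18⌋ = 1; p/q = (1·9 + 1)/(1·1 + 0) = 10/1; p² − 99·q² = 100 − 99 = 1.
  The first convergent with p² − 99·q² = 1 gives the fundamental solution (x₁, y₁) = (10, 1).
Step 2: Apply the recurrence (x_{n+1}, y_{n+1}) = (x₁x_n + 99y₁y_n, x₁y_n + y₁x_n) repeatedly.
  From (x_1, y_1) = (10, 1): x_2 = 10·10 + 99·1·1 = 199; y_2 = 10·1 + 1·10 = 20.
  From (x_2, y_2) = (199, 20): x_3 = 10·199 + 99·1·20 = 3970; y_3 = 10·20 + 1·199 = 399.
  From (x_3, y_3) = (3970, 399): x_4 = 10·3970 + 99·1·399 = 79201; y_4 = 10·399 + 1·3970 = 7960.
  From (x_4, y_4) = (79201, 7960): x_5 = 10·79201 + 99·1·7960 = 1580050; y_5 = 10·7960 + 1·79201 = 158801.
  From (x_5, y_5) = (1580050, 158801): x_6 = 10·1580050 + 99·1·158801 = 31521799; y_6 = 10·158801 + 1·1580050 = 3168060.
  From (x_6, y_6) = (31521799, 3168060): x_7 = 10·31521799 + 99·1·3168060 = 628855930; y_7 = 10·3168060 + 1·31521799 = 63202399.
  From (x_7, y_7) = (628855930, 63202399): x_8 = 10·628855930 + 99·1·63202399 = 12545596801; y_8 = 10·63202399 + 1·628855930 = 1260879920.
Step 3: Verify x_8² - 99·y_8² = 157391999093261433601 - 157391999093261433600 = 1 (should be 1). ✓

(x_1, y_1) = (10, 1); (x_8, y_8) = (12545596801, 1260879920).


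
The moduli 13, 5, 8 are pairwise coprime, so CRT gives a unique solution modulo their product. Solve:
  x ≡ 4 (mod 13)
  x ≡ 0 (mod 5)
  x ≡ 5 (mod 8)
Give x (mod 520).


Moduli 13, 5, 8 are pairwise coprime; by CRT there is a unique solution modulo M = 13 · 5 · 8 = 520.
Solve pairwise, accumulating the modulus:
  Start with x ≡ 4 (mod 13).
  Combine with x ≡ 0 (mod 5): since gcd(13, 5) = 1, we get a unique residue mod 65.
    Write x = 4 + 13·t and substitute into x ≡ 0 (mod 5): 13·t ≡ 0 − 4 = -4 (mod 5).
    Reduce coefficients mod 5: 3·t ≡ 1 (mod 5).
    The inverse of 3 mod 5 is 2 (since 3·2 = 6 = 1·5 + 1), so t ≡ 2·1 = 2 ≡ 2 (mod 5).
    Then x = 4 + 13·2 = 30, valid modulo lcm(13, 5) = 65: x ≡ 30 (mod 65).
  Combine with x ≡ 5 (mod 8): since gcd(65, 8) = 1, we get a unique residue mod 520.
    Write x = 30 + 65·t and substitute into x ≡ 5 (mod 8): 65·t ≡ 5 − 30 = -25 (mod 8).
    Reduce coefficients mod 8: 1·t ≡ 7 (mod 8).
    So t ≡ 7 (mod 8).
    Then x = 30 + 65·7 = 485, valid modulo lcm(65, 8) = 520: x ≡ 485 (mod 520).
Verify: 485 mod 13 = 4 ✓, 485 mod 5 = 0 ✓, 485 mod 8 = 5 ✓.

x ≡ 485 (mod 520).
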